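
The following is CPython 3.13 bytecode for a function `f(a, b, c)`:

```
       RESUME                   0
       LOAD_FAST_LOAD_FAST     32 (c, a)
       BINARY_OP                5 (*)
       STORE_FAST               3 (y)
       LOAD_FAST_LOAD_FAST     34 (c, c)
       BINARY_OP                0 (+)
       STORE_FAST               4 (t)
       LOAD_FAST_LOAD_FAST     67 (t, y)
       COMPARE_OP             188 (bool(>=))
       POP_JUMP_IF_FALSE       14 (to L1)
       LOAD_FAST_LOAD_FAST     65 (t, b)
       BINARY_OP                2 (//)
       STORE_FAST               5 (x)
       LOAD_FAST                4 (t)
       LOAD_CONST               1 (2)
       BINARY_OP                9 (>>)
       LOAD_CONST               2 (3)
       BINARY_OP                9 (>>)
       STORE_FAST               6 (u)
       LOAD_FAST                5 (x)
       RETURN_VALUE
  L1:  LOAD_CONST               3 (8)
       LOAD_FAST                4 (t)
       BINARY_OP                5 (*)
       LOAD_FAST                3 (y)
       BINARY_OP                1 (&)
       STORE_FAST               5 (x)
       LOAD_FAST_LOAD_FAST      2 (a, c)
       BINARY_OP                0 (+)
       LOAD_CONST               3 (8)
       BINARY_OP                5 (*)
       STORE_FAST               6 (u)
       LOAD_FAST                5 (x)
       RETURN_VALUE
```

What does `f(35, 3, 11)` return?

LOAD_FAST_LOAD_FAST c,a → push 11,35. Stack: [11, 35]
BINARY_OP * → 11 * 35 = 385. Stack: [385]
STORE_FAST y → y=385. Stack: []
LOAD_FAST_LOAD_FAST c,c → push 11,11. Stack: [11, 11]
BINARY_OP + → 11 + 11 = 22. Stack: [22]
STORE_FAST t → t=22. Stack: []
LOAD_FAST_LOAD_FAST t,y → push 22,385. Stack: [22, 385]
COMPARE_OP bool(>=) → 22 vs 385 = False. Stack: [False]
POP_JUMP_IF_FALSE → pop False; jump. Stack: []
LOAD_CONST → push 8. Stack: [8]
LOAD_FAST t → push 22. Stack: [8, 22]
BINARY_OP * → 8 * 22 = 176. Stack: [176]
LOAD_FAST y → push 385. Stack: [176, 385]
BINARY_OP & → 176 & 385 = 128. Stack: [128]
STORE_FAST x → x=128. Stack: []
LOAD_FAST_LOAD_FAST a,c → push 35,11. Stack: [35, 11]
BINARY_OP + → 35 + 11 = 46. Stack: [46]
LOAD_CONST → push 8. Stack: [46, 8]
BINARY_OP * → 46 * 8 = 368. Stack: [368]
STORE_FAST u → u=368. Stack: []
LOAD_FAST x → push 128. Stack: [128]
RETURN_VALUE → return 128.

128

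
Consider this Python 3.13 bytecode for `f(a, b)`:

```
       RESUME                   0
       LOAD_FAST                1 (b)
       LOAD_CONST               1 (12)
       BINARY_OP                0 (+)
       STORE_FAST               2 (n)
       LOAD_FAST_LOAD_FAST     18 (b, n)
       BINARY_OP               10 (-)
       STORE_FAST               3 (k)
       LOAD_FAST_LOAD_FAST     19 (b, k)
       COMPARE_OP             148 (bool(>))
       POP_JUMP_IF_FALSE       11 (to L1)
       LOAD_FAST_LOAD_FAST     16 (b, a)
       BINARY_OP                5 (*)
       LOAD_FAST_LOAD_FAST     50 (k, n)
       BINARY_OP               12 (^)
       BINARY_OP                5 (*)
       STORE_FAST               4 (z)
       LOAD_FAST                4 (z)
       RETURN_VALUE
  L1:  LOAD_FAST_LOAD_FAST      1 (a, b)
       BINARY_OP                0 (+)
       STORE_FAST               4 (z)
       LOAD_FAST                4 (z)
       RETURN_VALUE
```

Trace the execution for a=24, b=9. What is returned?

LOAD_FAST b → push 9. Stack: [9]
LOAD_CONST → push 12. Stack: [9, 12]
BINARY_OP + → 9 + 12 = 21. Stack: [21]
STORE_FAST n → n=21. Stack: []
LOAD_FAST_LOAD_FAST b,n → push 9,21. Stack: [9, 21]
BINARY_OP - → 9 - 21 = -12. Stack: [-12]
STORE_FAST k → k=-12. Stack: []
LOAD_FAST_LOAD_FAST b,k → push 9,-12. Stack: [9, -12]
COMPARE_OP bool(>) → 9 vs -12 = True. Stack: [True]
POP_JUMP_IF_FALSE → pop True; no jump. Stack: []
LOAD_FAST_LOAD_FAST b,a → push 9,24. Stack: [9, 24]
BINARY_OP * → 9 * 24 = 216. Stack: [216]
LOAD_FAST_LOAD_FAST k,n → push -12,21. Stack: [216, -12, 21]
BINARY_OP ^ → -12 ^ 21 = -31. Stack: [216, -31]
BINARY_OP * → 216 * -31 = -6696. Stack: [-6696]
STORE_FAST z → z=-6696. Stack: []
LOAD_FAST z → push -6696. Stack: [-6696]
RETURN_VALUE → return -6696.

-6696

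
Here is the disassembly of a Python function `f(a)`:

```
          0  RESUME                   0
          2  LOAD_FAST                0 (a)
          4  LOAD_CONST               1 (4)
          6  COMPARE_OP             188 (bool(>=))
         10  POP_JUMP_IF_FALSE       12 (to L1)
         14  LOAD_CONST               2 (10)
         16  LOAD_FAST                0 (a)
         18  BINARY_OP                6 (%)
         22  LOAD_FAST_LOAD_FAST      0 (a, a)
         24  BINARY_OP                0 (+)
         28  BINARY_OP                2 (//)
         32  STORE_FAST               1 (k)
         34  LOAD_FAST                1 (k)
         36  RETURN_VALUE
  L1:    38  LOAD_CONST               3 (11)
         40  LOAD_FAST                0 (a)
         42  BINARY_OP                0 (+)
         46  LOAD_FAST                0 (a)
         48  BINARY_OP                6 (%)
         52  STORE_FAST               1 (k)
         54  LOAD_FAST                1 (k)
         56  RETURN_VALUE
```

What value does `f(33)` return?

LOAD_FAST a → push 33. Stack: [33]
LOAD_CONST → push 4. Stack: [33, 4]
COMPARE_OP bool(>=) → 33 vs 4 = True. Stack: [True]
POP_JUMP_IF_FALSE → pop True; no jump. Stack: []
LOAD_CONST → push 10. Stack: [10]
LOAD_FAST a → push 33. Stack: [10, 33]
BINARY_OP % → 10 % 33 = 10. Stack: [10]
LOAD_FAST_LOAD_FAST a,a → push 33,33. Stack: [10, 33, 33]
BINARY_OP + → 33 + 33 = 66. Stack: [10, 66]
BINARY_OP // → 10 // 66 = 0. Stack: [0]
STORE_FAST k → k=0. Stack: []
LOAD_FAST k → push 0. Stack: [0]
RETURN_VALUE → return 0.

0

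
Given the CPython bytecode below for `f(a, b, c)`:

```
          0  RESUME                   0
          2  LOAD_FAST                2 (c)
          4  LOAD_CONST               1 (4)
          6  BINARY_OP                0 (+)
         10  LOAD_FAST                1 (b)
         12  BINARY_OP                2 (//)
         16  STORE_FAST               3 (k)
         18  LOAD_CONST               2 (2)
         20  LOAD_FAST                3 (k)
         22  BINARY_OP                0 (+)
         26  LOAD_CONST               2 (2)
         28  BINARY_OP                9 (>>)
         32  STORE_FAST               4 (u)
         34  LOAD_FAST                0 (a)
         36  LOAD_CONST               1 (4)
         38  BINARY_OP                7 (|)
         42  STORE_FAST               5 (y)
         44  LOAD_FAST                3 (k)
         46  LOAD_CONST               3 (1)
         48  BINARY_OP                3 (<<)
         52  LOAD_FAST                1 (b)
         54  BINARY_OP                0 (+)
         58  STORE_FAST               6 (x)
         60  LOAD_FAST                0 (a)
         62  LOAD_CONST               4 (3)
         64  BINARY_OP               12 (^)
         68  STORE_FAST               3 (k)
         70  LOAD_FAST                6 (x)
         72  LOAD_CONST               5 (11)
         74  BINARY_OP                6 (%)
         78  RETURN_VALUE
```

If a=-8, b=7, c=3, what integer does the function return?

9

LOAD_FAST c → push 3. Stack: [3]
LOAD_CONST → push 4. Stack: [3, 4]
BINARY_OP + → 3 + 4 = 7. Stack: [7]
LOAD_FAST b → push 7. Stack: [7, 7]
BINARY_OP // → 7 // 7 = 1. Stack: [1]
STORE_FAST k → k=1. Stack: []
LOAD_CONST → push 2. Stack: [2]
LOAD_FAST k → push 1. Stack: [2, 1]
BINARY_OP + → 2 + 1 = 3. Stack: [3]
LOAD_CONST → push 2. Stack: [3, 2]
BINARY_OP >> → 3 >> 2 = 0. Stack: [0]
STORE_FAST u → u=0. Stack: []
LOAD_FAST a → push -8. Stack: [-8]
LOAD_CONST → push 4. Stack: [-8, 4]
BINARY_OP | → -8 | 4 = -4. Stack: [-4]
STORE_FAST y → y=-4. Stack: []
LOAD_FAST k → push 1. Stack: [1]
LOAD_CONST → push 1. Stack: [1, 1]
BINARY_OP << → 1 << 1 = 2. Stack: [2]
LOAD_FAST b → push 7. Stack: [2, 7]
BINARY_OP + → 2 + 7 = 9. Stack: [9]
STORE_FAST x → x=9. Stack: []
LOAD_FAST a → push -8. Stack: [-8]
LOAD_CONST → push 3. Stack: [-8, 3]
BINARY_OP ^ → -8 ^ 3 = -5. Stack: [-5]
STORE_FAST k → k=-5. Stack: []
LOAD_FAST x → push 9. Stack: [9]
LOAD_CONST → push 11. Stack: [9, 11]
BINARY_OP % → 9 % 11 = 9. Stack: [9]
RETURN_VALUE → return 9.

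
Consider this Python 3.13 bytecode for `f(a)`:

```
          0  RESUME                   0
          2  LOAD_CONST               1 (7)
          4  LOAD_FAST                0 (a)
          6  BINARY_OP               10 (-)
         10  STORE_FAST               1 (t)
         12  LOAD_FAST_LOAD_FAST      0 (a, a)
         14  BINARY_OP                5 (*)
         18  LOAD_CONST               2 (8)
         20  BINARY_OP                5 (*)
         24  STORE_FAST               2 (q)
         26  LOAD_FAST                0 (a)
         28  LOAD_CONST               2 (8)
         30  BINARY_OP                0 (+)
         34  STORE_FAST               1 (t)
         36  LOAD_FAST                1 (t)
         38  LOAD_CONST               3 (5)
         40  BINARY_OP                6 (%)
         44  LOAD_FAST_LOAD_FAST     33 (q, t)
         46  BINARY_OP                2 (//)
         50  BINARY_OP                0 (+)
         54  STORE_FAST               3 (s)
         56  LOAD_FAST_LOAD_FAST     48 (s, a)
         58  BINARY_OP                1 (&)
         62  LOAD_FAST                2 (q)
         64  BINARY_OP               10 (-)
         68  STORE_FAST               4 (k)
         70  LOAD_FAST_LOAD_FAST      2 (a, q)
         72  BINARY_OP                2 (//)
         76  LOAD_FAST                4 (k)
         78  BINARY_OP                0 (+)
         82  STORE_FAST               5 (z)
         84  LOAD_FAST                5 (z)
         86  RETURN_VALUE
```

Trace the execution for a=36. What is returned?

-10332

LOAD_CONST → push 7. Stack: [7]
LOAD_FAST a → push 36. Stack: [7, 36]
BINARY_OP - → 7 - 36 = -29. Stack: [-29]
STORE_FAST t → t=-29. Stack: []
LOAD_FAST_LOAD_FAST a,a → push 36,36. Stack: [36, 36]
BINARY_OP * → 36 * 36 = 1296. Stack: [1296]
LOAD_CONST → push 8. Stack: [1296, 8]
BINARY_OP * → 1296 * 8 = 10368. Stack: [10368]
STORE_FAST q → q=10368. Stack: []
LOAD_FAST a → push 36. Stack: [36]
LOAD_CONST → push 8. Stack: [36, 8]
BINARY_OP + → 36 + 8 = 44. Stack: [44]
STORE_FAST t → t=44. Stack: []
LOAD_FAST t → push 44. Stack: [44]
LOAD_CONST → push 5. Stack: [44, 5]
BINARY_OP % → 44 % 5 = 4. Stack: [4]
LOAD_FAST_LOAD_FAST q,t → push 10368,44. Stack: [4, 10368, 44]
BINARY_OP // → 10368 // 44 = 235. Stack: [4, 235]
BINARY_OP + → 4 + 235 = 239. Stack: [239]
STORE_FAST s → s=239. Stack: []
LOAD_FAST_LOAD_FAST s,a → push 239,36. Stack: [239, 36]
BINARY_OP & → 239 & 36 = 36. Stack: [36]
LOAD_FAST q → push 10368. Stack: [36, 10368]
BINARY_OP - → 36 - 10368 = -10332. Stack: [-10332]
STORE_FAST k → k=-10332. Stack: []
LOAD_FAST_LOAD_FAST a,q → push 36,10368. Stack: [36, 10368]
BINARY_OP // → 36 // 10368 = 0. Stack: [0]
LOAD_FAST k → push -10332. Stack: [0, -10332]
BINARY_OP + → 0 + -10332 = -10332. Stack: [-10332]
STORE_FAST z → z=-10332. Stack: []
LOAD_FAST z → push -10332. Stack: [-10332]
RETURN_VALUE → return -10332.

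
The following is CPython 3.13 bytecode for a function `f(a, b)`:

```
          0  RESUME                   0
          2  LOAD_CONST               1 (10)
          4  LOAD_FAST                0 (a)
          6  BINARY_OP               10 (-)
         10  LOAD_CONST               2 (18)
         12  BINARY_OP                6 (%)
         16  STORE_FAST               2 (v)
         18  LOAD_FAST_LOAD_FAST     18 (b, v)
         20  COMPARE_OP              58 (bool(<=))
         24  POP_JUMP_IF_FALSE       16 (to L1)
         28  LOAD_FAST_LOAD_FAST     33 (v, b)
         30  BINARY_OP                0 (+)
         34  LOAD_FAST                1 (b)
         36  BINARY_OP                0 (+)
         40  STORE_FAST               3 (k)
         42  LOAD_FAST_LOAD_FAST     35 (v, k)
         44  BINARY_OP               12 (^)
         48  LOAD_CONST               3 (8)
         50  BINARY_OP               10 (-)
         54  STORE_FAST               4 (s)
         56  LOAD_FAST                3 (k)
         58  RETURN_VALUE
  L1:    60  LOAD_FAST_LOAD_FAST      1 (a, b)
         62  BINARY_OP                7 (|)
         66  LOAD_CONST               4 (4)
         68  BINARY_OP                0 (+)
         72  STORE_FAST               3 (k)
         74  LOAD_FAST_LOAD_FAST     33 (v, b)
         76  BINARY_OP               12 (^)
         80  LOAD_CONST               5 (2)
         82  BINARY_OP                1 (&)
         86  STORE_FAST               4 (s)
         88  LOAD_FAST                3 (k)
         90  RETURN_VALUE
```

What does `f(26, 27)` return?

LOAD_CONST → push 10. Stack: [10]
LOAD_FAST a → push 26. Stack: [10, 26]
BINARY_OP - → 10 - 26 = -16. Stack: [-16]
LOAD_CONST → push 18. Stack: [-16, 18]
BINARY_OP % → -16 % 18 = 2. Stack: [2]
STORE_FAST v → v=2. Stack: []
LOAD_FAST_LOAD_FAST b,v → push 27,2. Stack: [27, 2]
COMPARE_OP bool(<=) → 27 vs 2 = False. Stack: [False]
POP_JUMP_IF_FALSE → pop False; jump. Stack: []
LOAD_FAST_LOAD_FAST a,b → push 26,27. Stack: [26, 27]
BINARY_OP | → 26 | 27 = 27. Stack: [27]
LOAD_CONST → push 4. Stack: [27, 4]
BINARY_OP + → 27 + 4 = 31. Stack: [31]
STORE_FAST k → k=31. Stack: []
LOAD_FAST_LOAD_FAST v,b → push 2,27. Stack: [2, 27]
BINARY_OP ^ → 2 ^ 27 = 25. Stack: [25]
LOAD_CONST → push 2. Stack: [25, 2]
BINARY_OP & → 25 & 2 = 0. Stack: [0]
STORE_FAST s → s=0. Stack: []
LOAD_FAST k → push 31. Stack: [31]
RETURN_VALUE → return 31.

31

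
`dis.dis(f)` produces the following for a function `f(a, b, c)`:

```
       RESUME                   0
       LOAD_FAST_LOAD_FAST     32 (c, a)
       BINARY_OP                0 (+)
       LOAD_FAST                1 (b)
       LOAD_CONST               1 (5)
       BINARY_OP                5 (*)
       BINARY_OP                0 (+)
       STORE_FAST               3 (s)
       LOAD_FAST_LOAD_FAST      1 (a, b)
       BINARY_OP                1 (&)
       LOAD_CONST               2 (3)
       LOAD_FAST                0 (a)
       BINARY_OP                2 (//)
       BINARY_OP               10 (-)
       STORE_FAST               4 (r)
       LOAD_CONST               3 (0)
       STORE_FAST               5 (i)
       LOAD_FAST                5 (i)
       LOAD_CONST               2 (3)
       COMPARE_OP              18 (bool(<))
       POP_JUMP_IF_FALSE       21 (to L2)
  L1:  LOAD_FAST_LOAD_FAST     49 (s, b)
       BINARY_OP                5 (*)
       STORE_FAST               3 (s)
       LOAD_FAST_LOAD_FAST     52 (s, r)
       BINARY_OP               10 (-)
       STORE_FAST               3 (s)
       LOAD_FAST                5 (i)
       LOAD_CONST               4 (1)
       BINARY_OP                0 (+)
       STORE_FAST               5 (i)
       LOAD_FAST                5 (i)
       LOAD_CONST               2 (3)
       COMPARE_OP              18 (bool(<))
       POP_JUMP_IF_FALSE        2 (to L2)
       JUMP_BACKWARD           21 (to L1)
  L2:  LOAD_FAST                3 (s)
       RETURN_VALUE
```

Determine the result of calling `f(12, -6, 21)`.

-896

LOAD_FAST_LOAD_FAST c,a → push 21,12
BINARY_OP + → 21 + 12 = 33
LOAD_FAST b → push -6
LOAD_CONST → push 5
BINARY_OP * → -6 * 5 = -30
BINARY_OP + → 33 + -30 = 3
STORE_FAST s → s=3
LOAD_FAST_LOAD_FAST a,b → push 12,-6
BINARY_OP & → 12 & -6 = 8
LOAD_CONST → push 3
LOAD_FAST a → push 12
BINARY_OP // → 3 // 12 = 0
BINARY_OP - → 8 - 0 = 8
STORE_FAST r → r=8
LOAD_CONST → push 0
STORE_FAST i → i=0
LOAD_FAST i → push 0
LOAD_CONST → push 3
COMPARE_OP bool(<) → 0 vs 3 = True
POP_JUMP_IF_FALSE → pop True; no jump
LOAD_FAST_LOAD_FAST s,b → push 3,-6
BINARY_OP * → 3 * -6 = -18
STORE_FAST s → s=-18
LOAD_FAST_LOAD_FAST s,r → push -18,8
BINARY_OP - → -18 - 8 = -26
STORE_FAST s → s=-26
LOAD_FAST i → push 0
LOAD_CONST → push 1
BINARY_OP + → 0 + 1 = 1
STORE_FAST i → i=1
LOAD_FAST i → push 1
LOAD_CONST → push 3
COMPARE_OP bool(<) → 1 vs 3 = True
POP_JUMP_IF_FALSE → pop True; no jump
LOAD_FAST_LOAD_FAST s,b → push -26,-6
BINARY_OP * → -26 * -6 = 156
STORE_FAST s → s=156
LOAD_FAST_LOAD_FAST s,r → push 156,8
BINARY_OP - → 156 - 8 = 148
STORE_FAST s → s=148
LOAD_FAST i → push 1
LOAD_CONST → push 1
BINARY_OP + → 1 + 1 = 2
STORE_FAST i → i=2
LOAD_FAST i → push 2
LOAD_CONST → push 3
COMPARE_OP bool(<) → 2 vs 3 = True
POP_JUMP_IF_FALSE → pop True; no jump
LOAD_FAST_LOAD_FAST s,b → push 148,-6
BINARY_OP * → 148 * -6 = -888
STORE_FAST s → s=-888
LOAD_FAST_LOAD_FAST s,r → push -888,8
BINARY_OP - → -888 - 8 = -896
STORE_FAST s → s=-896
LOAD_FAST i → push 2
LOAD_CONST → push 1
BINARY_OP + → 2 + 1 = 3
STORE_FAST i → i=3
LOAD_FAST i → push 3
LOAD_CONST → push 3
COMPARE_OP bool(<) → 3 vs 3 = False
POP_JUMP_IF_FALSE → pop False; jump
LOAD_FAST s → push -896
RETURN_VALUE → return -896.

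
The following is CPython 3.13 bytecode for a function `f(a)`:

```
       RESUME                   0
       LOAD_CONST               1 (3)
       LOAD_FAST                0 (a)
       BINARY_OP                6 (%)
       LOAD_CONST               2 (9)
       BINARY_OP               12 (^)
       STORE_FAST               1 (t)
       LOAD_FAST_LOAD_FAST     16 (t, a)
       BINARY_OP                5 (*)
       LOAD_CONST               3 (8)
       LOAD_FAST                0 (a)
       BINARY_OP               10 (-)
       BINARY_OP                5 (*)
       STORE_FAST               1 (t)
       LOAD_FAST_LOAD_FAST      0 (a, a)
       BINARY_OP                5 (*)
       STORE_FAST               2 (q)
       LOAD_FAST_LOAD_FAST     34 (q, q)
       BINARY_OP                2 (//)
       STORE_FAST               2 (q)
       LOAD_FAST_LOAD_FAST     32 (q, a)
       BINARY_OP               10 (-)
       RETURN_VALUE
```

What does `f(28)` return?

-27

LOAD_CONST → push 3. Stack: [3]
LOAD_FAST a → push 28. Stack: [3, 28]
BINARY_OP % → 3 % 28 = 3. Stack: [3]
LOAD_CONST → push 9. Stack: [3, 9]
BINARY_OP ^ → 3 ^ 9 = 10. Stack: [10]
STORE_FAST t → t=10. Stack: []
LOAD_FAST_LOAD_FAST t,a → push 10,28. Stack: [10, 28]
BINARY_OP * → 10 * 28 = 280. Stack: [280]
LOAD_CONST → push 8. Stack: [280, 8]
LOAD_FAST a → push 28. Stack: [280, 8, 28]
BINARY_OP - → 8 - 28 = -20. Stack: [280, -20]
BINARY_OP * → 280 * -20 = -5600. Stack: [-5600]
STORE_FAST t → t=-5600. Stack: []
LOAD_FAST_LOAD_FAST a,a → push 28,28. Stack: [28, 28]
BINARY_OP * → 28 * 28 = 784. Stack: [784]
STORE_FAST q → q=784. Stack: []
LOAD_FAST_LOAD_FAST q,q → push 784,784. Stack: [784, 784]
BINARY_OP // → 784 // 784 = 1. Stack: [1]
STORE_FAST q → q=1. Stack: []
LOAD_FAST_LOAD_FAST q,a → push 1,28. Stack: [1, 28]
BINARY_OP - → 1 - 28 = -27. Stack: [-27]
RETURN_VALUE → return -27.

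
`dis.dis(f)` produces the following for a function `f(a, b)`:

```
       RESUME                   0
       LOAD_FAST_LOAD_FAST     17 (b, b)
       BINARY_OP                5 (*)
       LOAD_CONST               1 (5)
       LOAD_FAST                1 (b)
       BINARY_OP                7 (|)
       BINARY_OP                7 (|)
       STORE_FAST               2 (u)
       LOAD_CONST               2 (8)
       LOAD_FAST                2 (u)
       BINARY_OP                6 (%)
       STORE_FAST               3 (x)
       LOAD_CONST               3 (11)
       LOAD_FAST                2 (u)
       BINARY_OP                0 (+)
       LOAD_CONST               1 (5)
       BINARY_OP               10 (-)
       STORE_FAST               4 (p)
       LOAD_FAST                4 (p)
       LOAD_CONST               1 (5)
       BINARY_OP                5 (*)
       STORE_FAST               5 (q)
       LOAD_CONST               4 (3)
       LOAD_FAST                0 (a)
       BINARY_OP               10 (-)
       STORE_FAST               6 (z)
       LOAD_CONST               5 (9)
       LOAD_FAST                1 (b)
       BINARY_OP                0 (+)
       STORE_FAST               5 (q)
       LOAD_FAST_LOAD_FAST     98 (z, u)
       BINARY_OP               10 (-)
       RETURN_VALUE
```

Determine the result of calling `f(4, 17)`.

-310

LOAD_FAST_LOAD_FAST b,b → push 17,17. Stack: [17, 17]
BINARY_OP * → 17 * 17 = 289. Stack: [289]
LOAD_CONST → push 5. Stack: [289, 5]
LOAD_FAST b → push 17. Stack: [289, 5, 17]
BINARY_OP | → 5 | 17 = 21. Stack: [289, 21]
BINARY_OP | → 289 | 21 = 309. Stack: [309]
STORE_FAST u → u=309. Stack: []
LOAD_CONST → push 8. Stack: [8]
LOAD_FAST u → push 309. Stack: [8, 309]
BINARY_OP % → 8 % 309 = 8. Stack: [8]
STORE_FAST x → x=8. Stack: []
LOAD_CONST → push 11. Stack: [11]
LOAD_FAST u → push 309. Stack: [11, 309]
BINARY_OP + → 11 + 309 = 320. Stack: [320]
LOAD_CONST → push 5. Stack: [320, 5]
BINARY_OP - → 320 - 5 = 315. Stack: [315]
STORE_FAST p → p=315. Stack: []
LOAD_FAST p → push 315. Stack: [315]
LOAD_CONST → push 5. Stack: [315, 5]
BINARY_OP * → 315 * 5 = 1575. Stack: [1575]
STORE_FAST q → q=1575. Stack: []
LOAD_CONST → push 3. Stack: [3]
LOAD_FAST a → push 4. Stack: [3, 4]
BINARY_OP - → 3 - 4 = -1. Stack: [-1]
STORE_FAST z → z=-1. Stack: []
LOAD_CONST → push 9. Stack: [9]
LOAD_FAST b → push 17. Stack: [9, 17]
BINARY_OP + → 9 + 17 = 26. Stack: [26]
STORE_FAST q → q=26. Stack: []
LOAD_FAST_LOAD_FAST z,u → push -1,309. Stack: [-1, 309]
BINARY_OP - → -1 - 309 = -310. Stack: [-310]
RETURN_VALUE → return -310.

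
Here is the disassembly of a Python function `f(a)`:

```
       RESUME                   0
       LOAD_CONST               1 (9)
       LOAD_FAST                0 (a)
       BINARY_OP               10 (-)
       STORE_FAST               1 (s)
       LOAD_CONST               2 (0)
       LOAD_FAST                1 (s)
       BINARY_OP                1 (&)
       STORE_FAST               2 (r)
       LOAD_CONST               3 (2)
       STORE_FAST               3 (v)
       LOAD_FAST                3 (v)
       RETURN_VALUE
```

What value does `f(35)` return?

2

LOAD_CONST → push 9. Stack: [9]
LOAD_FAST a → push 35. Stack: [9, 35]
BINARY_OP - → 9 - 35 = -26. Stack: [-26]
STORE_FAST s → s=-26. Stack: []
LOAD_CONST → push 0. Stack: [0]
LOAD_FAST s → push -26. Stack: [0, -26]
BINARY_OP & → 0 & -26 = 0. Stack: [0]
STORE_FAST r → r=0. Stack: []
LOAD_CONST → push 2. Stack: [2]
STORE_FAST v → v=2. Stack: []
LOAD_FAST v → push 2. Stack: [2]
RETURN_VALUE → return 2.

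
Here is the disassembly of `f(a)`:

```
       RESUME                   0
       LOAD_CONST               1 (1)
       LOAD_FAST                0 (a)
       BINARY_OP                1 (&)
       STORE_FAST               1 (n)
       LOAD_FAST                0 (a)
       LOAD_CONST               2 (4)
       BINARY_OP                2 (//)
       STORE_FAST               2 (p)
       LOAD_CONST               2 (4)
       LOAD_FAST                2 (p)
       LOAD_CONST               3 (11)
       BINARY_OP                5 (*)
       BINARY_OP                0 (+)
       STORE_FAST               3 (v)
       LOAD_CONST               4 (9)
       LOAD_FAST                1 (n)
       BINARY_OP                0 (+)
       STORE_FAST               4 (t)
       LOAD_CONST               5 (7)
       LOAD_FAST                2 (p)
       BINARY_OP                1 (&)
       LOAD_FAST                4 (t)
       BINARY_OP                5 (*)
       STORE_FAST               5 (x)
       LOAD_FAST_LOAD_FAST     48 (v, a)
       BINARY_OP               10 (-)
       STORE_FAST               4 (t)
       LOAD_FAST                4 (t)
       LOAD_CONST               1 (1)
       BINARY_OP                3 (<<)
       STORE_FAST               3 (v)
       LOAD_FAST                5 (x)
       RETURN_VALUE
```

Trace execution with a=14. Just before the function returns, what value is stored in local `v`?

LOAD_CONST → push 1. Stack: [1]
LOAD_FAST a → push 14. Stack: [1, 14]
BINARY_OP & → 1 & 14 = 0. Stack: [0]
STORE_FAST n → n=0. Stack: []
LOAD_FAST a → push 14. Stack: [14]
LOAD_CONST → push 4. Stack: [14, 4]
BINARY_OP // → 14 // 4 = 3. Stack: [3]
STORE_FAST p → p=3. Stack: []
LOAD_CONST → push 4. Stack: [4]
LOAD_FAST p → push 3. Stack: [4, 3]
LOAD_CONST → push 11. Stack: [4, 3, 11]
BINARY_OP * → 3 * 11 = 33. Stack: [4, 33]
BINARY_OP + → 4 + 33 = 37. Stack: [37]
STORE_FAST v → v=37. Stack: []
LOAD_CONST → push 9. Stack: [9]
LOAD_FAST n → push 0. Stack: [9, 0]
BINARY_OP + → 9 + 0 = 9. Stack: [9]
STORE_FAST t → t=9. Stack: []
LOAD_CONST → push 7. Stack: [7]
LOAD_FAST p → push 3. Stack: [7, 3]
BINARY_OP & → 7 & 3 = 3. Stack: [3]
LOAD_FAST t → push 9. Stack: [3, 9]
BINARY_OP * → 3 * 9 = 27. Stack: [27]
STORE_FAST x → x=27. Stack: []
LOAD_FAST_LOAD_FAST v,a → push 37,14. Stack: [37, 14]
BINARY_OP - → 37 - 14 = 23. Stack: [23]
STORE_FAST t → t=23. Stack: []
LOAD_FAST t → push 23. Stack: [23]
LOAD_CONST → push 1. Stack: [23, 1]
BINARY_OP << → 23 << 1 = 46. Stack: [46]
STORE_FAST v → v=46. Stack: []
LOAD_FAST x → push 27. Stack: [27]
RETURN_VALUE → return 27.

46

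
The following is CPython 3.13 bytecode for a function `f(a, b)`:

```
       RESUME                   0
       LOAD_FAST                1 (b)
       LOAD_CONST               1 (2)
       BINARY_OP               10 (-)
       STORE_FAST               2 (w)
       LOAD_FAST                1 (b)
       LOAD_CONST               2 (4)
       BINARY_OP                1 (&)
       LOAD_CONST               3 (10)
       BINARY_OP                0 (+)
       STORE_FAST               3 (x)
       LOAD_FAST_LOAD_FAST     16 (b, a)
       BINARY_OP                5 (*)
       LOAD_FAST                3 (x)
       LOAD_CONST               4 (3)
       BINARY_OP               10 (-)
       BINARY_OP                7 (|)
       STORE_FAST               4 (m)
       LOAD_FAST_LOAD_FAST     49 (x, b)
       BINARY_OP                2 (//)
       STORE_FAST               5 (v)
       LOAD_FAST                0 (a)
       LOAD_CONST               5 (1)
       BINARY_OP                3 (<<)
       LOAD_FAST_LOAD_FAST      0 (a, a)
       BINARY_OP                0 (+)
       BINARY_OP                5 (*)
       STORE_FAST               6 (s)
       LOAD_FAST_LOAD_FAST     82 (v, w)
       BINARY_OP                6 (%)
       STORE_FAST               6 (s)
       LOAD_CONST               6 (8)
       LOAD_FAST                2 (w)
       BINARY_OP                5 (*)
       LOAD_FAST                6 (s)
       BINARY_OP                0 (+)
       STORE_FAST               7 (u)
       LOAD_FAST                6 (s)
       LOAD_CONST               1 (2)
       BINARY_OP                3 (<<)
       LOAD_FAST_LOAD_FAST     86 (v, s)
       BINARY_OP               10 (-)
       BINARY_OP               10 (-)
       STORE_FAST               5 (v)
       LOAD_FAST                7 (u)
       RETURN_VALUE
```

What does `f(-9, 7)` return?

42

LOAD_FAST b → push 7. Stack: [7]
LOAD_CONST → push 2. Stack: [7, 2]
BINARY_OP - → 7 - 2 = 5. Stack: [5]
STORE_FAST w → w=5. Stack: []
LOAD_FAST b → push 7. Stack: [7]
LOAD_CONST → push 4. Stack: [7, 4]
BINARY_OP & → 7 & 4 = 4. Stack: [4]
LOAD_CONST → push 10. Stack: [4, 10]
BINARY_OP + → 4 + 10 = 14. Stack: [14]
STORE_FAST x → x=14. Stack: []
LOAD_FAST_LOAD_FAST b,a → push 7,-9. Stack: [7, -9]
BINARY_OP * → 7 * -9 = -63. Stack: [-63]
LOAD_FAST x → push 14. Stack: [-63, 14]
LOAD_CONST → push 3. Stack: [-63, 14, 3]
BINARY_OP - → 14 - 3 = 11. Stack: [-63, 11]
BINARY_OP | → -63 | 11 = -53. Stack: [-53]
STORE_FAST m → m=-53. Stack: []
LOAD_FAST_LOAD_FAST x,b → push 14,7. Stack: [14, 7]
BINARY_OP // → 14 // 7 = 2. Stack: [2]
STORE_FAST v → v=2. Stack: []
LOAD_FAST a → push -9. Stack: [-9]
LOAD_CONST → push 1. Stack: [-9, 1]
BINARY_OP << → -9 << 1 = -18. Stack: [-18]
LOAD_FAST_LOAD_FAST a,a → push -9,-9. Stack: [-18, -9, -9]
BINARY_OP + → -9 + -9 = -18. Stack: [-18, -18]
BINARY_OP * → -18 * -18 = 324. Stack: [324]
STORE_FAST s → s=324. Stack: []
LOAD_FAST_LOAD_FAST v,w → push 2,5. Stack: [2, 5]
BINARY_OP % → 2 % 5 = 2. Stack: [2]
STORE_FAST s → s=2. Stack: []
LOAD_CONST → push 8. Stack: [8]
LOAD_FAST w → push 5. Stack: [8, 5]
BINARY_OP * → 8 * 5 = 40. Stack: [40]
LOAD_FAST s → push 2. Stack: [40, 2]
BINARY_OP + → 40 + 2 = 42. Stack: [42]
STORE_FAST u → u=42. Stack: []
LOAD_FAST s → push 2. Stack: [2]
LOAD_CONST → push 2. Stack: [2, 2]
BINARY_OP << → 2 << 2 = 8. Stack: [8]
LOAD_FAST_LOAD_FAST v,s → push 2,2. Stack: [8, 2, 2]
BINARY_OP - → 2 - 2 = 0. Stack: [8, 0]
BINARY_OP - → 8 - 0 = 8. Stack: [8]
STORE_FAST v → v=8. Stack: []
LOAD_FAST u → push 42. Stack: [42]
RETURN_VALUE → return 42.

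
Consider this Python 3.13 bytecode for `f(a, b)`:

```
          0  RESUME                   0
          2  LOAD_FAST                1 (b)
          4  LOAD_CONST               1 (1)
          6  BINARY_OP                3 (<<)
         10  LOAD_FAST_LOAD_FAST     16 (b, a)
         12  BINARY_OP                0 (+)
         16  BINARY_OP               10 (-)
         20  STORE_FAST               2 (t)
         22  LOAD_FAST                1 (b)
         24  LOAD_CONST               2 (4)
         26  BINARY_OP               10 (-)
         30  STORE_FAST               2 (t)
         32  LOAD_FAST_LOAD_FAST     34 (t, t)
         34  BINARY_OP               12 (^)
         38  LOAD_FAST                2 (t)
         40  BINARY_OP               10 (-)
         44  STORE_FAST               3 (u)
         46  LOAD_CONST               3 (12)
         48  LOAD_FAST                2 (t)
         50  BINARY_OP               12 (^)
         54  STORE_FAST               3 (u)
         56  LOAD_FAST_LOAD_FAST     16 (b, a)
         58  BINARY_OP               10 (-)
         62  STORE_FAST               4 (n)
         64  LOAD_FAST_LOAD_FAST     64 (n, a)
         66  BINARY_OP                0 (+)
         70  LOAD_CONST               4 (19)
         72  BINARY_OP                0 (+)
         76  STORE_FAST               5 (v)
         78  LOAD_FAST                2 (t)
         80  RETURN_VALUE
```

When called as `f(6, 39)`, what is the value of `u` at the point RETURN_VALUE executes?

LOAD_FAST b → push 39. Stack: [39]
LOAD_CONST → push 1. Stack: [39, 1]
BINARY_OP << → 39 << 1 = 78. Stack: [78]
LOAD_FAST_LOAD_FAST b,a → push 39,6. Stack: [78, 39, 6]
BINARY_OP + → 39 + 6 = 45. Stack: [78, 45]
BINARY_OP - → 78 - 45 = 33. Stack: [33]
STORE_FAST t → t=33. Stack: []
LOAD_FAST b → push 39. Stack: [39]
LOAD_CONST → push 4. Stack: [39, 4]
BINARY_OP - → 39 - 4 = 35. Stack: [35]
STORE_FAST t → t=35. Stack: []
LOAD_FAST_LOAD_FAST t,t → push 35,35. Stack: [35, 35]
BINARY_OP ^ → 35 ^ 35 = 0. Stack: [0]
LOAD_FAST t → push 35. Stack: [0, 35]
BINARY_OP - → 0 - 35 = -35. Stack: [-35]
STORE_FAST u → u=-35. Stack: []
LOAD_CONST → push 12. Stack: [12]
LOAD_FAST t → push 35. Stack: [12, 35]
BINARY_OP ^ → 12 ^ 35 = 47. Stack: [47]
STORE_FAST u → u=47. Stack: []
LOAD_FAST_LOAD_FAST b,a → push 39,6. Stack: [39, 6]
BINARY_OP - → 39 - 6 = 33. Stack: [33]
STORE_FAST n → n=33. Stack: []
LOAD_FAST_LOAD_FAST n,a → push 33,6. Stack: [33, 6]
BINARY_OP + → 33 + 6 = 39. Stack: [39]
LOAD_CONST → push 19. Stack: [39, 19]
BINARY_OP + → 39 + 19 = 58. Stack: [58]
STORE_FAST v → v=58. Stack: []
LOAD_FAST t → push 35. Stack: [35]
RETURN_VALUE → return 35.

47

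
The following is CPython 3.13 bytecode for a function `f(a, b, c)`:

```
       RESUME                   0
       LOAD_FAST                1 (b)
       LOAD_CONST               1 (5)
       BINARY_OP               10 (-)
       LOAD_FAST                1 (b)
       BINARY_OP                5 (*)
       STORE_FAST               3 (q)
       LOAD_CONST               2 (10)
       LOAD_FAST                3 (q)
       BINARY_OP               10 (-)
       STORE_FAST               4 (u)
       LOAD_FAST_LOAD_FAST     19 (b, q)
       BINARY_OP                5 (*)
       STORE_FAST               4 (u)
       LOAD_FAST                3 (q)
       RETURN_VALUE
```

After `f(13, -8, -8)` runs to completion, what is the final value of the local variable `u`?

LOAD_FAST b → push -8. Stack: [-8]
LOAD_CONST → push 5. Stack: [-8, 5]
BINARY_OP - → -8 - 5 = -13. Stack: [-13]
LOAD_FAST b → push -8. Stack: [-13, -8]
BINARY_OP * → -13 * -8 = 104. Stack: [104]
STORE_FAST q → q=104. Stack: []
LOAD_CONST → push 10. Stack: [10]
LOAD_FAST q → push 104. Stack: [10, 104]
BINARY_OP - → 10 - 104 = -94. Stack: [-94]
STORE_FAST u → u=-94. Stack: []
LOAD_FAST_LOAD_FAST b,q → push -8,104. Stack: [-8, 104]
BINARY_OP * → -8 * 104 = -832. Stack: [-832]
STORE_FAST u → u=-832. Stack: []
LOAD_FAST q → push 104. Stack: [104]
RETURN_VALUE → return 104.

-832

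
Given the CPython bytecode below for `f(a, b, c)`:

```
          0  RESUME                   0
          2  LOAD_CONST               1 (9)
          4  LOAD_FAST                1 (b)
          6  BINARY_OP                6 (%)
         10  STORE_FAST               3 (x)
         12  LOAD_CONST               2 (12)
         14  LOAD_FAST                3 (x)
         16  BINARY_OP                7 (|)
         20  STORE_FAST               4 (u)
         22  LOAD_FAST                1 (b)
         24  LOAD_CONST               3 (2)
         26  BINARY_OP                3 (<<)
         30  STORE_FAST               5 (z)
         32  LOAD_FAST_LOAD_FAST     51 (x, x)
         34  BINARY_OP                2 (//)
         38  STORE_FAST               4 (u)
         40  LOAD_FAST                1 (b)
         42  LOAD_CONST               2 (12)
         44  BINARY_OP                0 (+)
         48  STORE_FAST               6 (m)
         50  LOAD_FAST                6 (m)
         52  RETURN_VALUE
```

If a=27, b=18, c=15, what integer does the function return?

LOAD_CONST → push 9. Stack: [9]
LOAD_FAST b → push 18. Stack: [9, 18]
BINARY_OP % → 9 % 18 = 9. Stack: [9]
STORE_FAST x → x=9. Stack: []
LOAD_CONST → push 12. Stack: [12]
LOAD_FAST x → push 9. Stack: [12, 9]
BINARY_OP | → 12 | 9 = 13. Stack: [13]
STORE_FAST u → u=13. Stack: []
LOAD_FAST b → push 18. Stack: [18]
LOAD_CONST → push 2. Stack: [18, 2]
BINARY_OP << → 18 << 2 = 72. Stack: [72]
STORE_FAST z → z=72. Stack: []
LOAD_FAST_LOAD_FAST x,x → push 9,9. Stack: [9, 9]
BINARY_OP // → 9 // 9 = 1. Stack: [1]
STORE_FAST u → u=1. Stack: []
LOAD_FAST b → push 18. Stack: [18]
LOAD_CONST → push 12. Stack: [18, 12]
BINARY_OP + → 18 + 12 = 30. Stack: [30]
STORE_FAST m → m=30. Stack: []
LOAD_FAST m → push 30. Stack: [30]
RETURN_VALUE → return 30.

30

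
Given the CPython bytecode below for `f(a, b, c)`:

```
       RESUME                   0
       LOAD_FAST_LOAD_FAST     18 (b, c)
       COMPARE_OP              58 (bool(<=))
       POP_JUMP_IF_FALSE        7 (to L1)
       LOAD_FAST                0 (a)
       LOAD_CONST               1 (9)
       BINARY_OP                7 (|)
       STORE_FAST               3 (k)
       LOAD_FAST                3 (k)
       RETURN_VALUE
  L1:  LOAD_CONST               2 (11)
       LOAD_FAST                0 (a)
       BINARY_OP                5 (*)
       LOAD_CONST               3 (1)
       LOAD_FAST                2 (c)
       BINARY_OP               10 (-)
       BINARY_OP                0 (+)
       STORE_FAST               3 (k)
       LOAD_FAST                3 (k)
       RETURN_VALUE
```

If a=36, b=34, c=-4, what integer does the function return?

401

LOAD_FAST_LOAD_FAST b,c → push 34,-4. Stack: [34, -4]
COMPARE_OP bool(<=) → 34 vs -4 = False. Stack: [False]
POP_JUMP_IF_FALSE → pop False; jump. Stack: []
LOAD_CONST → push 11. Stack: [11]
LOAD_FAST a → push 36. Stack: [11, 36]
BINARY_OP * → 11 * 36 = 396. Stack: [396]
LOAD_CONST → push 1. Stack: [396, 1]
LOAD_FAST c → push -4. Stack: [396, 1, -4]
BINARY_OP - → 1 - -4 = 5. Stack: [396, 5]
BINARY_OP + → 396 + 5 = 401. Stack: [401]
STORE_FAST k → k=401. Stack: []
LOAD_FAST k → push 401. Stack: [401]
RETURN_VALUE → return 401.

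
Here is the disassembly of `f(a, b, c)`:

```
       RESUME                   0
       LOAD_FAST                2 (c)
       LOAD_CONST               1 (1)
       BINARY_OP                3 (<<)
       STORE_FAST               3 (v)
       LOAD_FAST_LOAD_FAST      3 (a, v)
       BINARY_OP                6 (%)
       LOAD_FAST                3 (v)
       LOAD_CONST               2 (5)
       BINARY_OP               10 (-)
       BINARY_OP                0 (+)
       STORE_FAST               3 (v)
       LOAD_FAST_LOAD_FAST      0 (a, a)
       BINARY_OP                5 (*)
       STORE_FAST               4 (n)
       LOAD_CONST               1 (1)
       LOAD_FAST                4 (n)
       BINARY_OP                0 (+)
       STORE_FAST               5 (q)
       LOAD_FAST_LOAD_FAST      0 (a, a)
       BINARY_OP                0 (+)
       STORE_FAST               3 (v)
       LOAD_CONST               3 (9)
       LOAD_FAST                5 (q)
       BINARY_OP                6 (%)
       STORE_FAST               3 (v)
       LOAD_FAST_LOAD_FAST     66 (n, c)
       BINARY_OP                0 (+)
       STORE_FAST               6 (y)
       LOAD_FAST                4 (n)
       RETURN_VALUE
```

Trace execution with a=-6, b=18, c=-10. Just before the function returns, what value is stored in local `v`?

LOAD_FAST c → push -10. Stack: [-10]
LOAD_CONST → push 1. Stack: [-10, 1]
BINARY_OP << → -10 << 1 = -20. Stack: [-20]
STORE_FAST v → v=-20. Stack: []
LOAD_FAST_LOAD_FAST a,v → push -6,-20. Stack: [-6, -20]
BINARY_OP % → -6 % -20 = -6. Stack: [-6]
LOAD_FAST v → push -20. Stack: [-6, -20]
LOAD_CONST → push 5. Stack: [-6, -20, 5]
BINARY_OP - → -20 - 5 = -25. Stack: [-6, -25]
BINARY_OP + → -6 + -25 = -31. Stack: [-31]
STORE_FAST v → v=-31. Stack: []
LOAD_FAST_LOAD_FAST a,a → push -6,-6. Stack: [-6, -6]
BINARY_OP * → -6 * -6 = 36. Stack: [36]
STORE_FAST n → n=36. Stack: []
LOAD_CONST → push 1. Stack: [1]
LOAD_FAST n → push 36. Stack: [1, 36]
BINARY_OP + → 1 + 36 = 37. Stack: [37]
STORE_FAST q → q=37. Stack: []
LOAD_FAST_LOAD_FAST a,a → push -6,-6. Stack: [-6, -6]
BINARY_OP + → -6 + -6 = -12. Stack: [-12]
STORE_FAST v → v=-12. Stack: []
LOAD_CONST → push 9. Stack: [9]
LOAD_FAST q → push 37. Stack: [9, 37]
BINARY_OP % → 9 % 37 = 9. Stack: [9]
STORE_FAST v → v=9. Stack: []
LOAD_FAST_LOAD_FAST n,c → push 36,-10. Stack: [36, -10]
BINARY_OP + → 36 + -10 = 26. Stack: [26]
STORE_FAST y → y=26. Stack: []
LOAD_FAST n → push 36. Stack: [36]
RETURN_VALUE → return 36.

9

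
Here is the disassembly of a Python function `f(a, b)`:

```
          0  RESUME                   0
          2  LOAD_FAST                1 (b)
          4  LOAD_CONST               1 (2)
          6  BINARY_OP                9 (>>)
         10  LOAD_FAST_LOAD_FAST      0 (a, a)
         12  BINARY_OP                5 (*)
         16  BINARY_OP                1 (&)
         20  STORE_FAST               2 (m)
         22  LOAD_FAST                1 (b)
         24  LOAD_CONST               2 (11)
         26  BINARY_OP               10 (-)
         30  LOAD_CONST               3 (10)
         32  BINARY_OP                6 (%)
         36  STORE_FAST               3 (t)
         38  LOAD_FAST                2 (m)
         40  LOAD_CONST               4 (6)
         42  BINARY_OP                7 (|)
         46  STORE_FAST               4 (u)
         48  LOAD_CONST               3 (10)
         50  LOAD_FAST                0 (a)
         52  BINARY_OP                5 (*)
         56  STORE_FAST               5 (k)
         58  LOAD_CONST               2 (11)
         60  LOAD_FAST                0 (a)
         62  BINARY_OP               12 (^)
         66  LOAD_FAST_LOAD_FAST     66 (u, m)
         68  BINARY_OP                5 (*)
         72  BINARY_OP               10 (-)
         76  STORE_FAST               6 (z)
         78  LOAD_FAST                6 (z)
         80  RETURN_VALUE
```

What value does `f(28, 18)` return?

LOAD_FAST b → push 18. Stack: [18]
LOAD_CONST → push 2. Stack: [18, 2]
BINARY_OP >> → 18 >> 2 = 4. Stack: [4]
LOAD_FAST_LOAD_FAST a,a → push 28,28. Stack: [4, 28, 28]
BINARY_OP * → 28 * 28 = 784. Stack: [4, 784]
BINARY_OP & → 4 & 784 = 0. Stack: [0]
STORE_FAST m → m=0. Stack: []
LOAD_FAST b → push 18. Stack: [18]
LOAD_CONST → push 11. Stack: [18, 11]
BINARY_OP - → 18 - 11 = 7. Stack: [7]
LOAD_CONST → push 10. Stack: [7, 10]
BINARY_OP % → 7 % 10 = 7. Stack: [7]
STORE_FAST t → t=7. Stack: []
LOAD_FAST m → push 0. Stack: [0]
LOAD_CONST → push 6. Stack: [0, 6]
BINARY_OP | → 0 | 6 = 6. Stack: [6]
STORE_FAST u → u=6. Stack: []
LOAD_CONST → push 10. Stack: [10]
LOAD_FAST a → push 28. Stack: [10, 28]
BINARY_OP * → 10 * 28 = 280. Stack: [280]
STORE_FAST k → k=280. Stack: []
LOAD_CONST → push 11. Stack: [11]
LOAD_FAST a → push 28. Stack: [11, 28]
BINARY_OP ^ → 11 ^ 28 = 23. Stack: [23]
LOAD_FAST_LOAD_FAST u,m → push 6,0. Stack: [23, 6, 0]
BINARY_OP * → 6 * 0 = 0. Stack: [23, 0]
BINARY_OP - → 23 - 0 = 23. Stack: [23]
STORE_FAST z → z=23. Stack: []
LOAD_FAST z → push 23. Stack: [23]
RETURN_VALUE → return 23.

23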